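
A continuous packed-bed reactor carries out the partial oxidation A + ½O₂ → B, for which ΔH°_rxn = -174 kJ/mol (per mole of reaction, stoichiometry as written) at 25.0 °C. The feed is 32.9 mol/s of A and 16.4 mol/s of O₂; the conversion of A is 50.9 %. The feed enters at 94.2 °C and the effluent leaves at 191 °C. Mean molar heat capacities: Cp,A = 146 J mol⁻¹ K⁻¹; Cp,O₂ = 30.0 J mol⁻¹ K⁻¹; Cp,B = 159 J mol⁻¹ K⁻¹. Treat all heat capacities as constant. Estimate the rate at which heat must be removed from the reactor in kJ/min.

Q_out = 144000 kJ/min

Extent of reaction ξ = 0.509 × 32.9 = 16.746 mol/s
Reaction term: ξ·ΔH°_rxn = 16.746 × -174 = -2913.8 kJ/s
Sensible, feed 94.2→25 °C: -366.44 kJ/s
Outlet flows (mol/s): A 16.154, O₂ 8.0269, B 16.746
Sensible, products 25→191 °C: 873.48 kJ/s
Q = ΔH = -2406.8 kJ/s = -2406.8 kW
Heat removed = 144410 kJ/min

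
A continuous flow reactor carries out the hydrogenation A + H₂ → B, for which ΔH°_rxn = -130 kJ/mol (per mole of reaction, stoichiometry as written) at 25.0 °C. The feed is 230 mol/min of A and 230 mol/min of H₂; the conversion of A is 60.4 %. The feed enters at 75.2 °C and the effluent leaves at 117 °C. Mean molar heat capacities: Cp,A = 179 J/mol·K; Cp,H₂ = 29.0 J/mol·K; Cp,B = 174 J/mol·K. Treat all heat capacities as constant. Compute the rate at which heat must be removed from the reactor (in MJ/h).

Extent of reaction ξ = 0.604 × 230 = 138.92 mol/min
Reaction term: ξ·ΔH°_rxn = 138.92 × -130 = -18060 kJ/min
Sensible, feed 75.2→25 °C: -2401.6 kJ/min
Outlet flows (mol/min): A 91.08, H₂ 91.08, B 138.92
Sensible, products 25→117 °C: 3966.7 kJ/min
Q = ΔH = -16494 kJ/min = -274.91 kW
Heat removed = 989.67 MJ/h

Q_out = 990 MJ/h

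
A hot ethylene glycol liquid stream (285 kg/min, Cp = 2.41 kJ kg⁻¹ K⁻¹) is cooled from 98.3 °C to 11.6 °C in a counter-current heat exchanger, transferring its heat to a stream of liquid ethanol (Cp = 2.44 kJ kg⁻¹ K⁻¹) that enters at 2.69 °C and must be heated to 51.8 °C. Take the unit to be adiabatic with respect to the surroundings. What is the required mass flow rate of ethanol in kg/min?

ṁ_c = 497 kg/min

Heat released by hot stream: Q = 285 × 2.41 × (98.3 − 11.6) = 59550 kJ/min
Energy balance on cold side (adiabatic exchanger): Q = ṁ_c·Cp_c·(T_c,out − T_c,in)
ṁ_c = 59550 / [2.44 × (51.8 − 2.69)] = 496.96 kg/min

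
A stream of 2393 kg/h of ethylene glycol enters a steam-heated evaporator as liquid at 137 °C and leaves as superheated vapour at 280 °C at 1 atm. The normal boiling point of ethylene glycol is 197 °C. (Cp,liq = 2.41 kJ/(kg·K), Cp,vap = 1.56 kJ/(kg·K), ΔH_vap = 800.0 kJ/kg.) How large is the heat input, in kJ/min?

liquid 137→197 °C: 144.6 kJ/kg
vaporisation at 197 °C: 800 kJ/kg
vapour 197→280 °C: 129.48 kJ/kg
Δh = 144.6 + 800 + 129.48 = 1074.1 kJ/kg
Q = ṁ·Δh = 2393 kg/h × 1074.1 kJ/kg = 2.5703e+06 kJ/h
|Q| = 713.96 kW = 42838 kJ/min

Q = 42800 kJ/min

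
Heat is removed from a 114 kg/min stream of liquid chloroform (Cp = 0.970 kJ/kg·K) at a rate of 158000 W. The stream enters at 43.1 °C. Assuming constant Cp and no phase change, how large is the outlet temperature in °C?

Q = 158000 W = 9480 kJ/min
ΔT = Q/(ṁ·Cp) = 9480/(114×0.970) = 85.73 K
T_out = 43.1 − 85.73 = -42.63 °C

T_out = -42.6 °C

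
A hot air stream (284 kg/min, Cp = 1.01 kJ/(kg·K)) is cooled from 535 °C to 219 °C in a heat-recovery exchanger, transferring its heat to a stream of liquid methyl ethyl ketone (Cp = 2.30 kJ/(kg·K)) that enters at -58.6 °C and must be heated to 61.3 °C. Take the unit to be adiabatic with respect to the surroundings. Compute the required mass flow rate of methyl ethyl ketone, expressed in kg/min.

ṁ_c = 329 kg/min

Heat released by hot stream: Q = 284 × 1.01 × (535 − 219) = 90641 kJ/min
Energy balance on cold side (adiabatic exchanger): Q = ṁ_c·Cp_c·(T_c,out − T_c,in)
ṁ_c = 90641 / [2.30 × (61.3 − -58.6)] = 328.68 kg/min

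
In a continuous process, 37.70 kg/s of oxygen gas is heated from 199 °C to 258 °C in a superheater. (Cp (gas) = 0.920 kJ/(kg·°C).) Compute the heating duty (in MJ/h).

Q = ṁ·Cp·ΔT = 37.70 × 0.920 × (258 − 199) = 2046.4 kJ/s
Heating duty = 7366.9 MJ/h

Q = 7370 MJ/h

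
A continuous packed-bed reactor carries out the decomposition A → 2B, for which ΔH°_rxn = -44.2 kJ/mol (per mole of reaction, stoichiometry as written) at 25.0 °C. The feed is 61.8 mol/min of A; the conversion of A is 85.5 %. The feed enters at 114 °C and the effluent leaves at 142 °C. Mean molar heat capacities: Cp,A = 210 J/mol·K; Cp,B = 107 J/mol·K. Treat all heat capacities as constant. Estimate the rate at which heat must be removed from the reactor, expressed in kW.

Extent of reaction ξ = 0.855 × 61.8 = 52.839 mol/min
Reaction term: ξ·ΔH°_rxn = 52.839 × -44.2 = -2335.5 kJ/min
Sensible, feed 114→25 °C: -1155 kJ/min
Outlet flows (mol/min): A 8.961, B 105.68
Sensible, products 25→142 °C: 1543.2 kJ/min
Q = ΔH = -1947.4 kJ/min = -32.456 kW
Heat removed = 32.456 kW

Q_out = 32.5 kW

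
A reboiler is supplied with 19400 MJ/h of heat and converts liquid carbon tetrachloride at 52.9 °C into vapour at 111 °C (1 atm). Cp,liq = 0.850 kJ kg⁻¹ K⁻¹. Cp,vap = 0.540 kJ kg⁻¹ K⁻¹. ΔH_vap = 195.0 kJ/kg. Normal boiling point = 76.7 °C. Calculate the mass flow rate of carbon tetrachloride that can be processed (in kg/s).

ṁ = 23.1 kg/s

Δh = 0.850×(76.7−52.9) + 195.0 + 0.540×(111−76.7) = 233.75 kJ/kg
Q = 19400 MJ/h = 5388.9 kJ/s = 5388.9 kJ/s
ṁ = Q/Δh = 5388.9 / 233.75 = 23.054 kg/s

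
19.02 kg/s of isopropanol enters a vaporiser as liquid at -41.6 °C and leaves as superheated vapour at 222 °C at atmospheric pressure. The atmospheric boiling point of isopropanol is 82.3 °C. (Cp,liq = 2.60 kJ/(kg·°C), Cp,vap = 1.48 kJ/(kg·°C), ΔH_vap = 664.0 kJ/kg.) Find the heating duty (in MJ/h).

liquid -41.6→82.3 °C: 322.14 kJ/kg
vaporisation at 82.3 °C: 664 kJ/kg
vapour 82.3→222 °C: 206.76 kJ/kg
Δh = 322.14 + 664 + 206.76 = 1192.9 kJ/kg
Q = ṁ·Δh = 19.02 kg/s × 1192.9 kJ/kg = 22689 kJ/s
|Q| = 22689 kW = 81680 MJ/h

Q = 81700 MJ/h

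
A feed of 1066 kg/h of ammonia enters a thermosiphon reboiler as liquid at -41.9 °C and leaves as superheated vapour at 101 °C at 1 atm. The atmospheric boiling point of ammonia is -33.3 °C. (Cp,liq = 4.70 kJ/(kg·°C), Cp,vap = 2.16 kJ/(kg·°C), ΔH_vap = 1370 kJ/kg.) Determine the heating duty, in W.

liquid -41.9→-33.3 °C: 40.42 kJ/kg
vaporisation at -33.3 °C: 1370 kJ/kg
vapour -33.3→101 °C: 290.09 kJ/kg
Δh = 40.42 + 1370 + 290.09 = 1700.5 kJ/kg
Q = ṁ·Δh = 1066 kg/h × 1700.5 kJ/kg = 1.8127e+06 kJ/h
|Q| = 503.54 kW = 503540 W

Q = 504000 W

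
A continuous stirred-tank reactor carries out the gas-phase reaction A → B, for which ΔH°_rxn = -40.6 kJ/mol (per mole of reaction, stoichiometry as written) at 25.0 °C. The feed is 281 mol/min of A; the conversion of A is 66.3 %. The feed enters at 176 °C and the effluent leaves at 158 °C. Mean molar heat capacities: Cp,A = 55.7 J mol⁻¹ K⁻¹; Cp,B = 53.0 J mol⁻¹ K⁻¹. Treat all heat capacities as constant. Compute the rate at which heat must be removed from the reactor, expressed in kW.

Q_out = 132 kW

Extent of reaction ξ = 0.663 × 281 = 186.3 mol/min
Reaction term: ξ·ΔH°_rxn = 186.3 × -40.6 = -7563.9 kJ/min
Sensible, feed 176→25 °C: -2363.4 kJ/min
Outlet flows (mol/min): A 94.697, B 186.3
Sensible, products 25→158 °C: 2014.8 kJ/min
Q = ΔH = -7912.5 kJ/min = -131.88 kW
Heat removed = 131.88 kW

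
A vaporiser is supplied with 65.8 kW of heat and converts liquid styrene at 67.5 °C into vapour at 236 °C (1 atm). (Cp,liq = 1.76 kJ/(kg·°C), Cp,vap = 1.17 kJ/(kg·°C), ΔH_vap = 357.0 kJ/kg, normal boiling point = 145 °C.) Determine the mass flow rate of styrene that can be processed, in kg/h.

ṁ = 395 kg/h

Δh = 1.76×(145−67.5) + 357.0 + 1.17×(236−145) = 599.87 kJ/kg
Q = 65.8 kW = 65.8 kJ/s = 236880 kJ/h
ṁ = Q/Δh = 236880 / 599.87 = 394.89 kg/h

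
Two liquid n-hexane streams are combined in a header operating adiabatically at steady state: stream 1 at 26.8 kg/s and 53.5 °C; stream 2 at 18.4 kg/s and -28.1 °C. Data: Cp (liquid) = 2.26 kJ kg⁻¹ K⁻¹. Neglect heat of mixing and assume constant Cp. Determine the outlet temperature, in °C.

T_out = 20.3 °C

Energy balance with Q = 0: Σ ṁᵢCp,ᵢ(T_out − Tᵢ) = 0
T_out = Σ ṁᵢCp,ᵢTᵢ / Σ ṁᵢCp,ᵢ
      = 2071.9 / 102.15 = 20.282 °C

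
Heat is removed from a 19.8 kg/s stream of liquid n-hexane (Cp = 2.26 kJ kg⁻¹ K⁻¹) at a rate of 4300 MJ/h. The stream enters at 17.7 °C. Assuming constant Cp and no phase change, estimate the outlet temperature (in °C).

Q = 4300 MJ/h = 1194.4 kJ/s
ΔT = Q/(ṁ·Cp) = 1194.4/(19.8×2.26) = 26.693 K
T_out = 17.7 − 26.693 = -8.9927 °C

T_out = -8.99 °C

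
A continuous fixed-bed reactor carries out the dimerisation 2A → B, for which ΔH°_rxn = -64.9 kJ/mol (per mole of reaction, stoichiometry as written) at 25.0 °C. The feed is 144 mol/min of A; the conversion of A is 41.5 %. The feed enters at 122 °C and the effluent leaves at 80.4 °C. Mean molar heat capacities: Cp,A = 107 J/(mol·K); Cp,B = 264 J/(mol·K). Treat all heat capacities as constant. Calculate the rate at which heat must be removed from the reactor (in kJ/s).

Q_out = 41.6 kJ/s

Extent of reaction ξ = 0.415 × 144 / 2 = 29.88 mol/min
Reaction term: ξ·ΔH°_rxn = 29.88 × -64.9 = -1939.2 kJ/min
Sensible, feed 122→25 °C: -1494.6 kJ/min
Outlet flows (mol/min): A 84.24, B 29.88
Sensible, products 25→80.4 °C: 936.37 kJ/min
Q = ΔH = -2497.4 kJ/min = -41.624 kW
Heat removed = 41.624 kJ/s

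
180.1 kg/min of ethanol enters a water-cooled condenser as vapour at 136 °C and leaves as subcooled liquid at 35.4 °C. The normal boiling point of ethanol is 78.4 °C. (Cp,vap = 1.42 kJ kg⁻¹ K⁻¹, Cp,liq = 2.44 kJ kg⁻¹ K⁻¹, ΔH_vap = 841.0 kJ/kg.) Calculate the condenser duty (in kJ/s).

Q_c = 3080 kJ/s

vapour 136→78.4 °C: -81.792 kJ/kg
condensation at 78.4 °C: -841 kJ/kg
liquid 78.4→35.4 °C: -104.92 kJ/kg
Δh = -81.792 + -841 + -104.92 = -1027.7 kJ/kg
Q = ṁ·Δh = 180.1 kg/min × -1027.7 kJ/kg = -185090 kJ/min
|Q| = 3084.8 kW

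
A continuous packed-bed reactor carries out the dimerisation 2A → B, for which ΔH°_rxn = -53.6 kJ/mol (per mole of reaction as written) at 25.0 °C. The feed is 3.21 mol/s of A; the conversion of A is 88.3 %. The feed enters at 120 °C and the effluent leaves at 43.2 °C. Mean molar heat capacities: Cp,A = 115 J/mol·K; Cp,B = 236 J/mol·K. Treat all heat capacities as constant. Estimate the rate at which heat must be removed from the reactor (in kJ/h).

Extent of reaction ξ = 0.883 × 3.21 / 2 = 1.4172 mol/s
Reaction term: ξ·ΔH°_rxn = 1.4172 × -53.6 = -75.963 kJ/s
Sensible, feed 120→25 °C: -35.069 kJ/s
Outlet flows (mol/s): A 0.37557, B 1.4172
Sensible, products 25→43.2 °C: 6.8733 kJ/s
Q = ΔH = -104.16 kJ/s = -104.16 kW
Heat removed = 374970 kJ/h

Q_out = 375000 kJ/h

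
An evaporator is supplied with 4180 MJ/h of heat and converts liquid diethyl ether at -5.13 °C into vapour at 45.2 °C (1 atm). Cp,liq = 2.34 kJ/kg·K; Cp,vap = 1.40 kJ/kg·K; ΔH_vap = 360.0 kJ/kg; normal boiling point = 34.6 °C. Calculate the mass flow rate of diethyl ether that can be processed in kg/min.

Δh = 2.34×(34.6−-5.13) + 360.0 + 1.40×(45.2−34.6) = 467.81 kJ/kg
Q = 4180 MJ/h = 1161.1 kJ/s = 69667 kJ/min
ṁ = Q/Δh = 69667 / 467.81 = 148.92 kg/min

ṁ = 149 kg/min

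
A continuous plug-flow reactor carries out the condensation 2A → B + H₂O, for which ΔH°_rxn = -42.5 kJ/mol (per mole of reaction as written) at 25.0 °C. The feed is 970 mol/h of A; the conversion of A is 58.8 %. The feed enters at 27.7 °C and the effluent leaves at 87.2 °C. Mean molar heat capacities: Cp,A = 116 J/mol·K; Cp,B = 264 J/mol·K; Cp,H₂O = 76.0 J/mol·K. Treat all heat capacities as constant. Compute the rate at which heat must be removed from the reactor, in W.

Extent of reaction ξ = 0.588 × 970 / 2 = 285.18 mol/h
Reaction term: ξ·ΔH°_rxn = 285.18 × -42.5 = -12120 kJ/h
Sensible, feed 27.7→25 °C: -303.8 kJ/h
Outlet flows (mol/h): A 399.64, B 285.18, H₂O 285.18
Sensible, products 25→87.2 °C: 8914.5 kJ/h
Q = ΔH = -3509.5 kJ/h = -0.97486 kW
Heat removed = 974.86 W

Q_out = 975 W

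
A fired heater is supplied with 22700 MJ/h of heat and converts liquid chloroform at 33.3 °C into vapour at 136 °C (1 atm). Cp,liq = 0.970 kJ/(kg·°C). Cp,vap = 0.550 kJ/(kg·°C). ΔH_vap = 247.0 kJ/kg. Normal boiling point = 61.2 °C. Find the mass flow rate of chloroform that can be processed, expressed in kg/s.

Δh = 0.970×(61.2−33.3) + 247.0 + 0.550×(136−61.2) = 315.2 kJ/kg
Q = 22700 MJ/h = 6305.6 kJ/s = 6305.6 kJ/s
ṁ = Q/Δh = 6305.6 / 315.2 = 20.005 kg/s

ṁ = 20.0 kg/s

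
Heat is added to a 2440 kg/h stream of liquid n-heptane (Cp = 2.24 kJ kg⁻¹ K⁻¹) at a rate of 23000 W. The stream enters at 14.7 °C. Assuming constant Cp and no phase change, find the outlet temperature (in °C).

Q = 23000 W = 82800 kJ/h
ΔT = Q/(ṁ·Cp) = 82800/(2440×2.24) = 15.149 K
T_out = 14.7 + 15.149 = 29.849 °C

T_out = 29.8 °C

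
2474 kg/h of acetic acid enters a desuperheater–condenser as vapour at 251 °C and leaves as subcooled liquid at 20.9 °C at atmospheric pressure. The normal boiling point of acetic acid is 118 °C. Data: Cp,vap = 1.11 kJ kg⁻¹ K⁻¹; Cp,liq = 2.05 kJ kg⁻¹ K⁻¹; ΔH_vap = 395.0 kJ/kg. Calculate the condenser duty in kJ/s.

vapour 251→118 °C: -147.63 kJ/kg
condensation at 118 °C: -395 kJ/kg
liquid 118→20.9 °C: -199.05 kJ/kg
Δh = -147.63 + -395 + -199.05 = -741.68 kJ/kg
Q = ṁ·Δh = 2474 kg/h × -741.68 kJ/kg = -1.8349e+06 kJ/h
|Q| = 509.7 kW

Q_c = 510 kJ/s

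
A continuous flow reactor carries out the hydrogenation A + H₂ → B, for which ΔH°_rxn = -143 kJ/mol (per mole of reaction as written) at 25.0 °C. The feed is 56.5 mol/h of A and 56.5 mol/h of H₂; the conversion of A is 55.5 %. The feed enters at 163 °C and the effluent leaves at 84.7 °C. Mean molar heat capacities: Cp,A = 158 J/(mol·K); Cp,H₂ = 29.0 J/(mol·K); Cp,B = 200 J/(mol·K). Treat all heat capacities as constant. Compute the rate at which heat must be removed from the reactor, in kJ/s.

Extent of reaction ξ = 0.555 × 56.5 = 31.358 mol/h
Reaction term: ξ·ΔH°_rxn = 31.358 × -143 = -4484.1 kJ/h
Sensible, feed 163→25 °C: -1458 kJ/h
Outlet flows (mol/h): A 25.142, H₂ 25.142, B 31.358
Sensible, products 25→84.7 °C: 655.1 kJ/h
Q = ΔH = -5287.1 kJ/h = -1.4686 kW
Heat removed = 1.4686 kJ/s

Q_out = 1.47 kJ/s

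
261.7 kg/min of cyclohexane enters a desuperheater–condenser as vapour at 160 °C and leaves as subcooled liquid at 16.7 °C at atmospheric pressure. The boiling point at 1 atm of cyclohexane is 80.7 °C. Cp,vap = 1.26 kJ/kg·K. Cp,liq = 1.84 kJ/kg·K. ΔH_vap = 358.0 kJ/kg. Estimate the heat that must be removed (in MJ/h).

vapour 160→80.7 °C: -99.918 kJ/kg
condensation at 80.7 °C: -358 kJ/kg
liquid 80.7→16.7 °C: -117.76 kJ/kg
Δh = -99.918 + -358 + -117.76 = -575.68 kJ/kg
Q = ṁ·Δh = 261.7 kg/min × -575.68 kJ/kg = -150650 kJ/min
|Q| = 2510.9 kW = 9039.3 MJ/h

Q_c = 9040 MJ/h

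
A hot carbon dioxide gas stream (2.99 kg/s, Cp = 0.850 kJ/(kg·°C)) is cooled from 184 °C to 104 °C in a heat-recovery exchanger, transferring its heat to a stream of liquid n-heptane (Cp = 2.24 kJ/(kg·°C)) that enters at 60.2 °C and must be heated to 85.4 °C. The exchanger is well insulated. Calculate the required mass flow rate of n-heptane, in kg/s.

ṁ_c = 3.60 kg/s

Heat released by hot stream: Q = 2.99 × 0.850 × (184 − 104) = 203.32 kJ/s
Energy balance on cold side (adiabatic exchanger): Q = ṁ_c·Cp_c·(T_c,out − T_c,in)
ṁ_c = 203.32 / [2.24 × (85.4 − 60.2)] = 3.6019 kg/s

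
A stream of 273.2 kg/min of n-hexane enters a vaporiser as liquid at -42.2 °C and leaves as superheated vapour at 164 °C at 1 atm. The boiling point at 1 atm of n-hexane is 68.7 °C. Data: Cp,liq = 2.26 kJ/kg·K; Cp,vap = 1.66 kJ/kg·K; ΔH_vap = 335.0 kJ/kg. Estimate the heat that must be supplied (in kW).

Q = 3390 kW

liquid -42.2→68.7 °C: 250.63 kJ/kg
vaporisation at 68.7 °C: 335 kJ/kg
vapour 68.7→164 °C: 158.2 kJ/kg
Δh = 250.63 + 335 + 158.2 = 743.83 kJ/kg
Q = ṁ·Δh = 273.2 kg/min × 743.83 kJ/kg = 203210 kJ/min
|Q| = 3386.9 kW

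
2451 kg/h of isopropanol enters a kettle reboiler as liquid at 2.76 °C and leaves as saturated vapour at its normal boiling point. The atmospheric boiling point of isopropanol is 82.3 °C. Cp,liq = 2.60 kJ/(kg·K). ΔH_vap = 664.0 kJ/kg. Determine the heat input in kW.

Q = 593 kW

liquid 2.76→82.3 °C: 206.8 kJ/kg
vaporisation at 82.3 °C: 664 kJ/kg
Δh = 206.8 + 664 = 870.8 kJ/kg
Q = ṁ·Δh = 2451 kg/h × 870.8 kJ/kg = 2.1343e+06 kJ/h
|Q| = 592.87 kW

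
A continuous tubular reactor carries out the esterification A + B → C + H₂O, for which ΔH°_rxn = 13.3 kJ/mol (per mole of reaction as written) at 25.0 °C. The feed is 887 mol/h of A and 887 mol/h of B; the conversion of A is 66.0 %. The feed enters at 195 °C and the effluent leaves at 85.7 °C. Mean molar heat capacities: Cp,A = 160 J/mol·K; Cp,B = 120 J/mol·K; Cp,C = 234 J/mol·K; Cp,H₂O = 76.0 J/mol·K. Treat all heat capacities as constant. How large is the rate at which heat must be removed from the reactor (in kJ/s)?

Q_out = 5.08 kJ/s

Extent of reaction ξ = 0.660 × 887 = 585.42 mol/h
Reaction term: ξ·ΔH°_rxn = 585.42 × 13.3 = 7786.1 kJ/h
Sensible, feed 195→25 °C: -42221 kJ/h
Outlet flows (mol/h): A 301.58, B 301.58, C 585.42, H₂O 585.42
Sensible, products 25→85.7 °C: 16142 kJ/h
Q = ΔH = -18294 kJ/h = -5.0816 kW
Heat removed = 5.0816 kJ/s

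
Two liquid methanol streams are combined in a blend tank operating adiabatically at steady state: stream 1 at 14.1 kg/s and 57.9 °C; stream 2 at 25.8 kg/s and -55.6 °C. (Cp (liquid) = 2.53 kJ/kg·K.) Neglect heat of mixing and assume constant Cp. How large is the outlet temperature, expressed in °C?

Energy balance with Q = 0: Σ ṁᵢCp,ᵢ(T_out − Tᵢ) = 0
T_out = Σ ṁᵢCp,ᵢTᵢ / Σ ṁᵢCp,ᵢ
      = -1563.8 / 100.95 = -15.491 °C

T_out = -15.5 °C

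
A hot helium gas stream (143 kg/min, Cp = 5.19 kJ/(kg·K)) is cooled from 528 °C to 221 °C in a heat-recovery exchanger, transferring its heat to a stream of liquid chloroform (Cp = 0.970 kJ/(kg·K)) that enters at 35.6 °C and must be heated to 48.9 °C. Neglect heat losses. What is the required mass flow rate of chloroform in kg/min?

ṁ_c = 17700 kg/min

Heat released by hot stream: Q = 143 × 5.19 × (528 − 221) = 227850 kJ/min
Energy balance on cold side (adiabatic exchanger): Q = ṁ_c·Cp_c·(T_c,out − T_c,in)
ṁ_c = 227850 / [0.970 × (48.9 − 35.6)] = 17661 kg/min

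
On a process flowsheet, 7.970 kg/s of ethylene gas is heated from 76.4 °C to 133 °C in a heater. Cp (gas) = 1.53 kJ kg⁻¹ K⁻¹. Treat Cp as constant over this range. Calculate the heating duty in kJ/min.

Q = 41400 kJ/min

Q = ṁ·Cp·ΔT = 7.970 × 1.53 × (133 − 76.4) = 690.19 kJ/s
Heating duty = 41411 kJ/min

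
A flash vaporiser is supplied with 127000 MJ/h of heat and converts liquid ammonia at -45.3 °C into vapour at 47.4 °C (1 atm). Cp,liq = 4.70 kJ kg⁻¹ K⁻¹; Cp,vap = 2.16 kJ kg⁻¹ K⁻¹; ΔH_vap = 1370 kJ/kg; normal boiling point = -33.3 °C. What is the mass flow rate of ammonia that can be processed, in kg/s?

ṁ = 22.0 kg/s

Δh = 4.70×(-33.3−-45.3) + 1370 + 2.16×(47.4−-33.3) = 1600.7 kJ/kg
Q = 127000 MJ/h = 35278 kJ/s = 35278 kJ/s
ṁ = Q/Δh = 35278 / 1600.7 = 22.039 kg/s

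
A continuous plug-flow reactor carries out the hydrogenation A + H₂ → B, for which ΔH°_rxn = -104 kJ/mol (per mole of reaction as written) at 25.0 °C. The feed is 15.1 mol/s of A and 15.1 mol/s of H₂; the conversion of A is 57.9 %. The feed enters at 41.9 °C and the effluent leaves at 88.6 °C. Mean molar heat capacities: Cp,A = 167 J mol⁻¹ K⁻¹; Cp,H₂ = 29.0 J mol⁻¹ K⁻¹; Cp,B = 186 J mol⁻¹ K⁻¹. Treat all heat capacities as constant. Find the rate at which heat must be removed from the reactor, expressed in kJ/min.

Extent of reaction ξ = 0.579 × 15.1 = 8.7429 mol/s
Reaction term: ξ·ΔH°_rxn = 8.7429 × -104 = -909.26 kJ/s
Sensible, feed 41.9→25 °C: -50.017 kJ/s
Outlet flows (mol/s): A 6.3571, H₂ 6.3571, B 8.7429
Sensible, products 25→88.6 °C: 182.67 kJ/s
Q = ΔH = -776.61 kJ/s = -776.61 kW
Heat removed = 46597 kJ/min

Q_out = 46600 kJ/min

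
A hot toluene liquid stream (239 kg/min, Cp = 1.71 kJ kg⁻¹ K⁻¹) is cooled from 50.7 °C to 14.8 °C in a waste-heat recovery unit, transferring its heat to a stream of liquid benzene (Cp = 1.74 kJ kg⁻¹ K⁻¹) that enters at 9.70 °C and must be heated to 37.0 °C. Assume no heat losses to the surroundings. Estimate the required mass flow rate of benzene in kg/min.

Heat released by hot stream: Q = 239 × 1.71 × (50.7 − 14.8) = 14672 kJ/min
Energy balance on cold side (adiabatic exchanger): Q = ṁ_c·Cp_c·(T_c,out − T_c,in)
ṁ_c = 14672 / [1.74 × (37.0 − 9.70)] = 308.87 kg/min

ṁ_c = 309 kg/min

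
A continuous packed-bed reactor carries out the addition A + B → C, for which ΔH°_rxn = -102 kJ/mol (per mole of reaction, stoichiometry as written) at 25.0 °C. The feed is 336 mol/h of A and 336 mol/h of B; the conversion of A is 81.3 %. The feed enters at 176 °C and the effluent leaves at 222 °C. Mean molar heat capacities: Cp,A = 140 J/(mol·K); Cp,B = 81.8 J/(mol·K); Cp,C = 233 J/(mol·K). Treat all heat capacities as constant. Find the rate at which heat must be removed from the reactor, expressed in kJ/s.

Extent of reaction ξ = 0.813 × 336 = 273.17 mol/h
Reaction term: ξ·ΔH°_rxn = 273.17 × -102 = -27863 kJ/h
Sensible, feed 176→25 °C: -11253 kJ/h
Outlet flows (mol/h): A 62.832, B 62.832, C 273.17
Sensible, products 25→222 °C: 15284 kJ/h
Q = ΔH = -23832 kJ/h = -6.6201 kW
Heat removed = 6.6201 kJ/s

Q_out = 6.62 kJ/s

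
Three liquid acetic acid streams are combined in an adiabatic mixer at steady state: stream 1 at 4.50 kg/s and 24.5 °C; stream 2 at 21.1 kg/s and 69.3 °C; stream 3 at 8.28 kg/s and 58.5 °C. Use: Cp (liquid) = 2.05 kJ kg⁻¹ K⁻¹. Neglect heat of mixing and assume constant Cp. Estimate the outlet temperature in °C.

Energy balance with Q = 0: Σ ṁᵢCp,ᵢ(T_out − Tᵢ) = 0
Σ ṁᵢCp,ᵢTᵢ = 4.50×2.05×24.5 + 21.1×2.05×69.3 + 8.28×2.05×58.5 = 4216.6
Σ ṁᵢCp,ᵢ = 4.50×2.05 + 21.1×2.05 + 8.28×2.05 = 69.454
T_out = 4216.6 / 69.454 = 60.71 °C

T_out = 60.7 °C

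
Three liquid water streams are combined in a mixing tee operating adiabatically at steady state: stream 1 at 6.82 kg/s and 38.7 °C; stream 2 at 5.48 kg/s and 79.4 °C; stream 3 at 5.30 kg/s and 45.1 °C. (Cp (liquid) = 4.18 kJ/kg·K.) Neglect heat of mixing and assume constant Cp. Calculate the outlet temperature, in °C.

Adiabatic, steady state ⇒ Σ ṁᵢCp,ᵢ(T_out − Tᵢ) = 0
Σ ṁᵢCp,ᵢTᵢ = 6.82×4.18×38.7 + 5.48×4.18×79.4 + 5.30×4.18×45.1 = 3921.2
Σ ṁᵢCp,ᵢ = 6.82×4.18 + 5.48×4.18 + 5.30×4.18 = 73.568
T_out = 3921.2 / 73.568 = 53.3 °C

T_out = 53.3 °C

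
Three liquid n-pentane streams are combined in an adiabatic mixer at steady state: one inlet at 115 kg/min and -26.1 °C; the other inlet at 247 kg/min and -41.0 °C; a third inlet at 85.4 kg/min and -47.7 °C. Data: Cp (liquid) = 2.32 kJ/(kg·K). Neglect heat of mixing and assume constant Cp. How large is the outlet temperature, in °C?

T_out = -38.4 °C

Energy balance with Q = 0: Σ ṁᵢCp,ᵢ(T_out − Tᵢ) = 0
T_out = Σ ṁᵢCp,ᵢTᵢ / Σ ṁᵢCp,ᵢ
      = -39909 / 1038 = -38.449 °C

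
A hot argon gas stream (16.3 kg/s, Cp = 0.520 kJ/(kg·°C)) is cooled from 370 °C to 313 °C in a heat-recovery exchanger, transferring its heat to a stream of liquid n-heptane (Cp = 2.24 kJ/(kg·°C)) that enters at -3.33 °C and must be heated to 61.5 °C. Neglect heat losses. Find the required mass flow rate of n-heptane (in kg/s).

ṁ_c = 3.33 kg/s

Heat released by hot stream: Q = 16.3 × 0.520 × (370 − 313) = 483.13 kJ/s
Energy balance on cold side (adiabatic exchanger): Q = ṁ_c·Cp_c·(T_c,out − T_c,in)
ṁ_c = 483.13 / [2.24 × (61.5 − -3.33)] = 3.3269 kg/s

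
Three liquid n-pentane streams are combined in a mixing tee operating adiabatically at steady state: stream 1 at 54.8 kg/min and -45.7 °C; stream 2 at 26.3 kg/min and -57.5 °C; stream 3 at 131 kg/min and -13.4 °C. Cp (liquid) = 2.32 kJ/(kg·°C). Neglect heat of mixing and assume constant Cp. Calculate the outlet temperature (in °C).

No heat crosses the boundary, so H_out = H_in.
Σ ṁᵢCp,ᵢTᵢ = 54.8×2.32×-45.7 + 26.3×2.32×-57.5 + 131×2.32×-13.4 = -13391
Σ ṁᵢCp,ᵢ = 54.8×2.32 + 26.3×2.32 + 131×2.32 = 492.07
T_out = -13391 / 492.07 = -27.214 °C

T_out = -27.2 °C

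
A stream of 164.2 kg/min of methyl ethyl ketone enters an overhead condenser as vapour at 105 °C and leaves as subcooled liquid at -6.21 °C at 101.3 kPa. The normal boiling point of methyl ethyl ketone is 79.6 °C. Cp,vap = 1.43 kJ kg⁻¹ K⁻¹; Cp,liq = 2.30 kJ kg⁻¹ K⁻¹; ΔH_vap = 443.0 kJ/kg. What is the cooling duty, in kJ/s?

vapour 105→79.6 °C: -36.322 kJ/kg
condensation at 79.6 °C: -443 kJ/kg
liquid 79.6→-6.21 °C: -197.36 kJ/kg
Δh = -36.322 + -443 + -197.36 = -676.68 kJ/kg
Q = ṁ·Δh = 164.2 kg/min × -676.68 kJ/kg = -111110 kJ/min
|Q| = 1851.9 kW

Q_c = 1850 kJ/s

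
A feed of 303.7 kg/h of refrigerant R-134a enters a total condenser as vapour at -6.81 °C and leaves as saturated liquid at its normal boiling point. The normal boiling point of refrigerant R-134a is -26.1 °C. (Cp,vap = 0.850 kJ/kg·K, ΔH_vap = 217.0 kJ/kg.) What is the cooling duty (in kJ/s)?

vapour -6.81→-26.1 °C: -16.397 kJ/kg
condensation at -26.1 °C: -217 kJ/kg
Δh = -16.397 + -217 = -233.4 kJ/kg
Q = ṁ·Δh = 303.7 kg/h × -233.4 kJ/kg = -70883 kJ/h
|Q| = 19.69 kW

Q_c = 19.7 kJ/s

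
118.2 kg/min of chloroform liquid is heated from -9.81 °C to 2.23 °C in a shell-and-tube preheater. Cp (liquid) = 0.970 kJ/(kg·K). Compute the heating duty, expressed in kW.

Q = ṁ·Cp·ΔT = 118.2 × 0.970 × (2.23 − -9.81) = 1380.4 kJ/min
Converting: 1380.4 / 60 s = 23.007 kW

Q = 23.0 kW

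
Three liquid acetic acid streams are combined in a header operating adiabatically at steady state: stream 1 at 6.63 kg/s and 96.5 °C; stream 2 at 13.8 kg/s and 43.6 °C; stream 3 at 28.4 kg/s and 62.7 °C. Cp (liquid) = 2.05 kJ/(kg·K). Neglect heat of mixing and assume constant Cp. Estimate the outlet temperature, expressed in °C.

T_out = 61.9 °C

No heat crosses the boundary, so H_out = H_in.
T_out = Σ ṁᵢCp,ᵢTᵢ / Σ ṁᵢCp,ᵢ
      = 6195.4 / 100.1 = 61.891 °C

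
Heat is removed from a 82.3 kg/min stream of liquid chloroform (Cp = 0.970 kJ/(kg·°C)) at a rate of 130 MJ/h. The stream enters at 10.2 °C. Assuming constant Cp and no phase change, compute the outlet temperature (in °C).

T_out = -16.9 °C

Q = 130 MJ/h = 2166.7 kJ/min
ΔT = Q/(ṁ·Cp) = 2166.7/(82.3×0.970) = 27.141 K
T_out = 10.2 − 27.141 = -16.941 °C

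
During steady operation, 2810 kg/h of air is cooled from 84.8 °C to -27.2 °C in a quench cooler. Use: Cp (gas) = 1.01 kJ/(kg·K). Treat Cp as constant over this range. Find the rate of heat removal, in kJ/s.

Q = ṁ·Cp·ΔT = 2810 × 1.01 × (-27.2 − 84.8) = -317870 kJ/h
Converting: 317870 / 3600 s = 88.296 kW

Q_c = 88.3 kJ/s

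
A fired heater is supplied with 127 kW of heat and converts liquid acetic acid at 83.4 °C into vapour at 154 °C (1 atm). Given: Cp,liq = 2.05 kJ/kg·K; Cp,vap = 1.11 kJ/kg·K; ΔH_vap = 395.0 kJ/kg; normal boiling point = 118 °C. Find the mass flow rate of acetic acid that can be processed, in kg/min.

ṁ = 15.1 kg/min

Δh = 2.05×(118−83.4) + 395.0 + 1.11×(154−118) = 505.89 kJ/kg
Q = 127 kW = 127 kJ/s = 7620 kJ/min
ṁ = Q/Δh = 7620 / 505.89 = 15.063 kg/min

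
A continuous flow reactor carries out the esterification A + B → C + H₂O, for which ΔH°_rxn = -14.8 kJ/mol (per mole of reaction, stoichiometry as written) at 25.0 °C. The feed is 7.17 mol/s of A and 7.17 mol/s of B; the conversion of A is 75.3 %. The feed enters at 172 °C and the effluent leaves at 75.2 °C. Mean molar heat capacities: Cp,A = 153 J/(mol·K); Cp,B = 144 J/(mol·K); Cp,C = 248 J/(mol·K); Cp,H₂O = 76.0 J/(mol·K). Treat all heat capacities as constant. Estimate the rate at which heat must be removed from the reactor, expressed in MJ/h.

Extent of reaction ξ = 0.753 × 7.17 = 5.399 mol/s
Reaction term: ξ·ΔH°_rxn = 5.399 × -14.8 = -79.905 kJ/s
Sensible, feed 172→25 °C: -313.04 kJ/s
Outlet flows (mol/s): A 1.771, B 1.771, C 5.399, H₂O 5.399
Sensible, products 25→75.2 °C: 114.22 kJ/s
Q = ΔH = -278.72 kJ/s = -278.72 kW
Heat removed = 1003.4 MJ/h

Q_out = 1000 MJ/h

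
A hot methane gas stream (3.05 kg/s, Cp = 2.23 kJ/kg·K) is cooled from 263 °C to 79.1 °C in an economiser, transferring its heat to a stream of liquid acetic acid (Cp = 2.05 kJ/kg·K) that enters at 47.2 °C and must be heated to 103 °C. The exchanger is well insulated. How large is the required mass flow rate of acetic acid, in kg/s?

ṁ_c = 10.9 kg/s

Heat released by hot stream: Q = 3.05 × 2.23 × (263 − 79.1) = 1250.8 kJ/s
Energy balance on cold side (adiabatic exchanger): Q = ṁ_c·Cp_c·(T_c,out − T_c,in)
ṁ_c = 1250.8 / [2.05 × (103 − 47.2)] = 10.934 kg/s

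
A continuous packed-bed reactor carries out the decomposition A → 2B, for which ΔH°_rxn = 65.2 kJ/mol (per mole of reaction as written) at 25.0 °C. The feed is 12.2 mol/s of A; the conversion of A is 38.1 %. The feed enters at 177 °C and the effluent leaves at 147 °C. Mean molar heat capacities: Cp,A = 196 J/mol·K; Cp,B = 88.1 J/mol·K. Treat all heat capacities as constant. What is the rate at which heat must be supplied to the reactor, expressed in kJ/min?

Extent of reaction ξ = 0.381 × 12.2 = 4.6482 mol/s
Reaction term: ξ·ΔH°_rxn = 4.6482 × 65.2 = 303.06 kJ/s
Sensible, feed 177→25 °C: -363.46 kJ/s
Outlet flows (mol/s): A 7.5518, B 9.2964
Sensible, products 25→147 °C: 280.5 kJ/s
Q = ΔH = 220.1 kJ/s = 220.1 kW
Heat supplied = 13206 kJ/min

Q_in = 13200 kJ/min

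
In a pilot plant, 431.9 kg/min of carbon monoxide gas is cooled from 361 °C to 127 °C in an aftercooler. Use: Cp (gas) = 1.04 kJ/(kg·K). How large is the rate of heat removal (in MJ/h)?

Q_c = 6310 MJ/h

Q = ṁ·Cp·ΔT = 431.9 × 1.04 × (127 − 361) = -105110 kJ/min
Converting: 105110 / 60 s = 1751.8 kW
Cooling duty = 6306.4 MJ/h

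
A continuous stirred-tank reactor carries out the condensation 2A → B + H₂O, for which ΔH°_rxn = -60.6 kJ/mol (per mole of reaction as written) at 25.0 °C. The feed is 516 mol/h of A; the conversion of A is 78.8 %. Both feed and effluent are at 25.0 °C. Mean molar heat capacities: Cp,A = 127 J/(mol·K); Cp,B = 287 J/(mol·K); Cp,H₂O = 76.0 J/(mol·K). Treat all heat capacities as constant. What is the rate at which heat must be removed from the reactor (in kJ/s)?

Q_out = 3.42 kJ/s

Extent of reaction ξ = 0.788 × 516 / 2 = 203.3 mol/h
Reaction term: ξ·ΔH°_rxn = 203.3 × -60.6 = -12320 kJ/h
Q = ΔH = -12320 kJ/h = -3.4223 kW
Heat removed = 3.4223 kJ/s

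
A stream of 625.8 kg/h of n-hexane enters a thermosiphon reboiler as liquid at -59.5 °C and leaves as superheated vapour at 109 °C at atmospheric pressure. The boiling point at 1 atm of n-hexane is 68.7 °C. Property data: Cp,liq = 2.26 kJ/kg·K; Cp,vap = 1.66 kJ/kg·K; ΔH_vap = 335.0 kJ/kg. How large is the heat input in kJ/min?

Q = 7210 kJ/min

liquid -59.5→68.7 °C: 289.73 kJ/kg
vaporisation at 68.7 °C: 335 kJ/kg
vapour 68.7→109 °C: 66.898 kJ/kg
Δh = 289.73 + 335 + 66.898 = 691.63 kJ/kg
Q = ṁ·Δh = 625.8 kg/h × 691.63 kJ/kg = 432820 kJ/h
|Q| = 120.23 kW = 7213.7 kJ/min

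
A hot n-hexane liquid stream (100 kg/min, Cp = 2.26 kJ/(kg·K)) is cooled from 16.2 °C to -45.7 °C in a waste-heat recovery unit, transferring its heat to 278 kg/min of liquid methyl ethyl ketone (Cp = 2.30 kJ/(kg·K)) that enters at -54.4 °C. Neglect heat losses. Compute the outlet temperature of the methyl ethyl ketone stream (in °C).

T_c,out = -32.5 °C

Heat released by hot stream: Q = 100 × 2.26 × (16.2 − -45.7) = 13989 kJ/min
Energy balance on cold side (adiabatic exchanger): Q = ṁ_c·Cp_c·(T_c,out − T_c,in)
T_c,out = -54.4 + 13989/(278 × 2.30) = -32.521 °C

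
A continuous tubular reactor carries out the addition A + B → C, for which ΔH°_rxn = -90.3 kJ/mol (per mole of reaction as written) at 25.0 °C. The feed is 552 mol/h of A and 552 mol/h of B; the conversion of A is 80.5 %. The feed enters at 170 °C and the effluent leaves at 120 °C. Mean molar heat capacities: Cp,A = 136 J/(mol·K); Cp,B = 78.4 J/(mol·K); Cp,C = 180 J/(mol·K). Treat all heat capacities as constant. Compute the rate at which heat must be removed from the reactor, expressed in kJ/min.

Q_out = 792 kJ/min

Extent of reaction ξ = 0.805 × 552 = 444.36 mol/h
Reaction term: ξ·ΔH°_rxn = 444.36 × -90.3 = -40126 kJ/h
Sensible, feed 170→25 °C: -17161 kJ/h
Outlet flows (mol/h): A 107.64, B 107.64, C 444.36
Sensible, products 25→120 °C: 9791 kJ/h
Q = ΔH = -47495 kJ/h = -13.193 kW
Heat removed = 791.59 kJ/min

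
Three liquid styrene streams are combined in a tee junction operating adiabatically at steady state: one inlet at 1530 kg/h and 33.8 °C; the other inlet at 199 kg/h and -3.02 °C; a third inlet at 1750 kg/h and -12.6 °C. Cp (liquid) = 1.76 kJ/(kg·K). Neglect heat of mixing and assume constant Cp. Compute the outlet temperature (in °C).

No heat crosses the boundary, so H_out = H_in.
Σ ṁᵢCp,ᵢTᵢ = 1530×1.76×33.8 + 199×1.76×-3.02 + 1750×1.76×-12.6 = 51151
Σ ṁᵢCp,ᵢ = 1530×1.76 + 199×1.76 + 1750×1.76 = 6123
T_out = 51151 / 6123 = 8.3538 °C

T_out = 8.35 °C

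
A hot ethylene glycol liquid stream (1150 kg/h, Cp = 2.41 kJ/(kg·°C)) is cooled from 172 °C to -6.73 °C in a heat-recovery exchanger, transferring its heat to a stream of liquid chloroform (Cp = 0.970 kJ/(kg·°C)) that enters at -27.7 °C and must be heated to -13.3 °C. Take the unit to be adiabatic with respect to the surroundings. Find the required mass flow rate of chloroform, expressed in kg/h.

Heat released by hot stream: Q = 1150 × 2.41 × (172 − -6.73) = 495350 kJ/h
Energy balance on cold side (adiabatic exchanger): Q = ṁ_c·Cp_c·(T_c,out − T_c,in)
ṁ_c = 495350 / [0.970 × (-13.3 − -27.7)] = 35463 kg/h

ṁ_c = 35500 kg/h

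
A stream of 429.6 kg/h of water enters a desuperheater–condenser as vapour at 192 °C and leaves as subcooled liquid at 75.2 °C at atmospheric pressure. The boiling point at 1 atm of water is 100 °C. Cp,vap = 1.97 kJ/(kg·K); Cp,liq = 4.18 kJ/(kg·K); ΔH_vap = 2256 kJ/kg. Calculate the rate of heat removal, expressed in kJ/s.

Q_c = 303 kJ/s

vapour 192→100 °C: -181.24 kJ/kg
condensation at 100 °C: -2256 kJ/kg
liquid 100→75.2 °C: -103.66 kJ/kg
Δh = -181.24 + -2256 + -103.66 = -2540.9 kJ/kg
Q = ṁ·Δh = 429.6 kg/h × -2540.9 kJ/kg = -1.0916e+06 kJ/h
|Q| = 303.21 kW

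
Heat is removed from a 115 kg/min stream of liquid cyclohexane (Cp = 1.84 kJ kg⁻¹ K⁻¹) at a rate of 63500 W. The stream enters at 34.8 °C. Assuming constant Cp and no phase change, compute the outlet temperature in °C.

T_out = 16.8 °C

Q = 63500 W = 3810 kJ/min
ΔT = Q/(ṁ·Cp) = 3810/(115×1.84) = 18.006 K
T_out = 34.8 − 18.006 = 16.794 °C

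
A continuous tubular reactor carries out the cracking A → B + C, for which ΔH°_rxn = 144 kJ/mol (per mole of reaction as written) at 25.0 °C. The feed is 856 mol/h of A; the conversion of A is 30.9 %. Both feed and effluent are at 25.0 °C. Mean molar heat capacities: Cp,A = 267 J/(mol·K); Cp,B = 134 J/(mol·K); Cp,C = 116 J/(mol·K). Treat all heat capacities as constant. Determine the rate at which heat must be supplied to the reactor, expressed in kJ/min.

Q_in = 635 kJ/min

Extent of reaction ξ = 0.309 × 856 = 264.5 mol/h
Reaction term: ξ·ΔH°_rxn = 264.5 × 144 = 38089 kJ/h
Q = ΔH = 38089 kJ/h = 10.58 kW
Heat supplied = 634.81 kJ/min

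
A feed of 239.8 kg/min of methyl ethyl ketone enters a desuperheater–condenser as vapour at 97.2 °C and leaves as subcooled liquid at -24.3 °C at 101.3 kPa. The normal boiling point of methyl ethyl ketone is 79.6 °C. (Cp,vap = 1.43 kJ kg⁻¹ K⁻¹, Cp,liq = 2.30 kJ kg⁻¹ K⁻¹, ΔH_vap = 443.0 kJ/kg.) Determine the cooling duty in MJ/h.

Q_c = 10200 MJ/h

vapour 97.2→79.6 °C: -25.168 kJ/kg
condensation at 79.6 °C: -443 kJ/kg
liquid 79.6→-24.3 °C: -238.97 kJ/kg
Δh = -25.168 + -443 + -238.97 = -707.14 kJ/kg
Q = ṁ·Δh = 239.8 kg/min × -707.14 kJ/kg = -169570 kJ/min
|Q| = 2826.2 kW = 10174 MJ/h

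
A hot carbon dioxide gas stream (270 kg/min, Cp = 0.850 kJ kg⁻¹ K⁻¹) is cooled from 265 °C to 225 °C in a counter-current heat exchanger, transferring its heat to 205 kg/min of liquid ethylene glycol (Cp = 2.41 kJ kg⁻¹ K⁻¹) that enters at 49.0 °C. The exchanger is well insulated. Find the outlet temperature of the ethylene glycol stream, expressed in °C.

Heat released by hot stream: Q = 270 × 0.850 × (265 − 225) = 9180 kJ/min
Energy balance on cold side (adiabatic exchanger): Q = ṁ_c·Cp_c·(T_c,out − T_c,in)
T_c,out = 49.0 + 9180/(205 × 2.41) = 67.581 °C

T_c,out = 67.6 °C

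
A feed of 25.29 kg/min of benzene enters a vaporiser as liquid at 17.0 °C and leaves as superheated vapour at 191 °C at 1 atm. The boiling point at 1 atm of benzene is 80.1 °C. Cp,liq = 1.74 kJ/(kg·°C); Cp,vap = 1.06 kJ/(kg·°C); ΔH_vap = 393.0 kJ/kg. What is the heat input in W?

liquid 17.0→80.1 °C: 109.79 kJ/kg
vaporisation at 80.1 °C: 393 kJ/kg
vapour 80.1→191 °C: 117.55 kJ/kg
Δh = 109.79 + 393 + 117.55 = 620.35 kJ/kg
Q = ṁ·Δh = 25.29 kg/min × 620.35 kJ/kg = 15689 kJ/min
|Q| = 261.48 kW = 261480 W

Q = 261000 W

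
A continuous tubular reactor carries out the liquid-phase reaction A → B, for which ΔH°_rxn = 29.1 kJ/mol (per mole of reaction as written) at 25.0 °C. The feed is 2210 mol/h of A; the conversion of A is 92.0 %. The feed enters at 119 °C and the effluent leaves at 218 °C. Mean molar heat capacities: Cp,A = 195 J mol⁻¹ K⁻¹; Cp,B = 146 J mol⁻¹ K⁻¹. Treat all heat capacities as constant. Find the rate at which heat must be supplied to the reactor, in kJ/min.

Extent of reaction ξ = 0.920 × 2210 = 2033.2 mol/h
Reaction term: ξ·ΔH°_rxn = 2033.2 × 29.1 = 59166 kJ/h
Sensible, feed 119→25 °C: -40509 kJ/h
Outlet flows (mol/h): A 176.8, B 2033.2
Sensible, products 25→218 °C: 63945 kJ/h
Q = ΔH = 82602 kJ/h = 22.945 kW
Heat supplied = 1376.7 kJ/min

Q_in = 1380 kJ/min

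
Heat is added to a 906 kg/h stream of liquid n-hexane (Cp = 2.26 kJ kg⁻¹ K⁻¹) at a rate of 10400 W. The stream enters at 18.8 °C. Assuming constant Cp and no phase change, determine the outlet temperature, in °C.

Q = 10400 W = 37440 kJ/h
ΔT = Q/(ṁ·Cp) = 37440/(906×2.26) = 18.285 K
T_out = 18.8 + 18.285 = 37.085 °C

T_out = 37.1 °C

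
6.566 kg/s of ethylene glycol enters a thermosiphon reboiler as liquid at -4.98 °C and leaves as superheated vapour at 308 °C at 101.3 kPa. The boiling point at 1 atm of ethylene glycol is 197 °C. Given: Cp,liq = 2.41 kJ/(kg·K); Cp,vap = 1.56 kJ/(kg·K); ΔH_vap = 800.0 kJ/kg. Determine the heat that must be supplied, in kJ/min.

liquid -4.98→197 °C: 486.77 kJ/kg
vaporisation at 197 °C: 800 kJ/kg
vapour 197→308 °C: 173.16 kJ/kg
Δh = 486.77 + 800 + 173.16 = 1459.9 kJ/kg
Q = ṁ·Δh = 6.566 kg/s × 1459.9 kJ/kg = 9585.9 kJ/s
|Q| = 9585.9 kW = 575150 kJ/min

Q = 575000 kJ/min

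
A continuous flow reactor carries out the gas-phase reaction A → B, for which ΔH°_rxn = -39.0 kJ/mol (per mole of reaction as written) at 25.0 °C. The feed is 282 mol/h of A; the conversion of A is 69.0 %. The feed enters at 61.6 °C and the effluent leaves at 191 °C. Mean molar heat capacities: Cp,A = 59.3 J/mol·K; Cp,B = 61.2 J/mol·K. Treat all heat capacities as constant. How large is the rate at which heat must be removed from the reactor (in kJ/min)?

Q_out = 89.4 kJ/min

Extent of reaction ξ = 0.690 × 282 = 194.58 mol/h
Reaction term: ξ·ΔH°_rxn = 194.58 × -39.0 = -7588.6 kJ/h
Sensible, feed 61.6→25 °C: -612.05 kJ/h
Outlet flows (mol/h): A 87.42, B 194.58
Sensible, products 25→191 °C: 2837.3 kJ/h
Q = ΔH = -5363.3 kJ/h = -1.4898 kW
Heat removed = 89.389 kJ/min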